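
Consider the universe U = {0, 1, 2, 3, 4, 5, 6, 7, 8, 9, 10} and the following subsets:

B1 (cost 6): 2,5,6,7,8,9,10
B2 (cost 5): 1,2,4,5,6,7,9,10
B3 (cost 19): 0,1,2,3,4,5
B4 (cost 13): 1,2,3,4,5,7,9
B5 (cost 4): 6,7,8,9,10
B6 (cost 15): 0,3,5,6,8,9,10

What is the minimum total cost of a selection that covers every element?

B2, B6 cover every element at cost 5 + 15 = 20.
Any cover uses at least 2 sets; among all covering selections none totals below 20.
Greedy by coverage-per-cost would pick B2, B5, B6 for 24 — worse than the optimum 20.

20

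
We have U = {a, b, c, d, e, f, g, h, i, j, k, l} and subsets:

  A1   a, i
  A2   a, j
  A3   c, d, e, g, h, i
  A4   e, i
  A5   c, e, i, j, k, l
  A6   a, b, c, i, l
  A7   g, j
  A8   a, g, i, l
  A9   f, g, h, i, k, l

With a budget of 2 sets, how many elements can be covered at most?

Choosing A3, A5 covers {c, d, e, g, h, i, j, k, l} — 9 elements.
No choice of 2 sets does better; here a, b, f are left uncovered.

9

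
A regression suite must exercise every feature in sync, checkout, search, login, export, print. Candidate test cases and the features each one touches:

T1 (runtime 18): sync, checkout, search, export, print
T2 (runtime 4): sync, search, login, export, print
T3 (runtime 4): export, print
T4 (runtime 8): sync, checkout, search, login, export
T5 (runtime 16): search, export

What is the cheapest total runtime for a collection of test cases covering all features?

12

T2, T4 cover every feature at runtime 4 + 8 = 12.
Any cover uses at least 2 test cases; among all covering selections none totals below 12.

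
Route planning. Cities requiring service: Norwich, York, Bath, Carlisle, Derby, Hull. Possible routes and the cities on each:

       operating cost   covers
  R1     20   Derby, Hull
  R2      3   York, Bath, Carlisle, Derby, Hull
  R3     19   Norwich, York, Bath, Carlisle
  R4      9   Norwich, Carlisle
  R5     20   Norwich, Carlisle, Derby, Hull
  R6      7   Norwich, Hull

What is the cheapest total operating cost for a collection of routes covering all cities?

10

R2, R6 cover every city at operating cost 3 + 7 = 10.
Any cover uses at least 2 routes; among all covering selections none totals below 10.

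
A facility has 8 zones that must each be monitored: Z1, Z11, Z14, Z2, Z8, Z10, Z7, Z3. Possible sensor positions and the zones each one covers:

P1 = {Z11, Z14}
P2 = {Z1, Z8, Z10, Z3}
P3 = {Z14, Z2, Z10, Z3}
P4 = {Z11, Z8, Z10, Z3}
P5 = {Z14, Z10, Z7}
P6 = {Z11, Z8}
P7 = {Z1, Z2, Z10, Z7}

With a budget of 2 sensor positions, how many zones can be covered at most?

Choosing P4, P7 covers {Z1, Z11, Z2, Z8, Z10, Z7, Z3} — 7 zones.
No choice of 2 sensor positions does better; here Z14 is left uncovered.

7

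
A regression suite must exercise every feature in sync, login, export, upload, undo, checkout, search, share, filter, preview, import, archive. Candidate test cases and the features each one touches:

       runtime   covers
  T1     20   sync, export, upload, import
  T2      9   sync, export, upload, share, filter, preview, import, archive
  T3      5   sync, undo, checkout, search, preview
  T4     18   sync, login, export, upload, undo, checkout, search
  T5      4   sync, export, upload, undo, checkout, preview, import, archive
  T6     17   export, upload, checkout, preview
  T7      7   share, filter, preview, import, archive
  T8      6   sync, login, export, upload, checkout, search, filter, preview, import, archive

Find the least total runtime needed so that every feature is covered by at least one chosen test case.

T5, T7, T8 cover every feature at runtime 4 + 7 + 6 = 17.
Any cover uses at least 2 test cases; among all covering selections none totals below 17.

17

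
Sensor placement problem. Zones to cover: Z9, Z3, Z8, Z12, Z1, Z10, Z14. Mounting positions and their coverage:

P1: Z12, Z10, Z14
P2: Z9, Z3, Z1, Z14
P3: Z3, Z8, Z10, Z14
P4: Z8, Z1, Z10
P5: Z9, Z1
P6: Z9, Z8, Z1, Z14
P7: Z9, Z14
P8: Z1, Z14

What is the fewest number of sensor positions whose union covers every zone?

3

P1, P2, P3 together cover {Z9, Z3, Z8, Z12, Z1, Z10, Z14} — every zone.
No 2 of the 8 sensor positions cover everything (all 28 pairs fall short), so 3 is minimum.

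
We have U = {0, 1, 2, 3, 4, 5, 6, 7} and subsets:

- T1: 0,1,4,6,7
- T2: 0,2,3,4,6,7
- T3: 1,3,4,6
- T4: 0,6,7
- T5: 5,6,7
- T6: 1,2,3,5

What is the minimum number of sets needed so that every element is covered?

T1, T6 together cover {0, 1, 2, 3, 4, 5, 6, 7} — every element.
No single set contains all 8 elements, so 2 is optimal.

2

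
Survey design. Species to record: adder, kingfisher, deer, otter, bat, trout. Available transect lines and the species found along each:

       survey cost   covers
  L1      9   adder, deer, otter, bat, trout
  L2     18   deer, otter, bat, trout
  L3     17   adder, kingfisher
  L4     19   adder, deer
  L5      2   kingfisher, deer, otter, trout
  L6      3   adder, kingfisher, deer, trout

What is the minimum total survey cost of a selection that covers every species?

11

L1, L5 cover every species at survey cost 9 + 2 = 11.
Any cover uses at least 2 transects; among all covering selections none totals below 11.
Greedy by coverage-per-survey cost would pick L5, L6, L1 for 14 — worse than the optimum 11.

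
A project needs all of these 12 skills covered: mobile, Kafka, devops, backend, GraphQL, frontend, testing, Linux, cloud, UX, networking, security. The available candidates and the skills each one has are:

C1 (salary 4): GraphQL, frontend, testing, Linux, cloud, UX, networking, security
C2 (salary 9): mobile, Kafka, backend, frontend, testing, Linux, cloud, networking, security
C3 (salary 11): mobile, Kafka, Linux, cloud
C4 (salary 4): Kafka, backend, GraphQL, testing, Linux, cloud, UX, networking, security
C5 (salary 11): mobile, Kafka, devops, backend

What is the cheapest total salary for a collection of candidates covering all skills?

C1, C5 cover every skill at salary 4 + 11 = 15.
Any cover uses at least 2 candidates; among all covering selections none totals below 15.
Greedy by coverage-per-salary would pick C4, C1, C5 for 19 — worse than the optimum 15.

15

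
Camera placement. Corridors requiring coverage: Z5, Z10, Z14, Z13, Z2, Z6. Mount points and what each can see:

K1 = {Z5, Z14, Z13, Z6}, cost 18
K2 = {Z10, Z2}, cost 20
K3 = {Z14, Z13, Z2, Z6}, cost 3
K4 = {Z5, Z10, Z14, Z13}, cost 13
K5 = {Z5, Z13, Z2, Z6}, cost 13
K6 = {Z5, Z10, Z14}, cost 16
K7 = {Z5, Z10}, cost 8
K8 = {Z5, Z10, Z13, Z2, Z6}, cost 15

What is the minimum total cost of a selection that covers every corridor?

11

K3, K7 cover every corridor at cost 3 + 8 = 11.
Any cover uses at least 2 camera mounts; among all covering selections none totals below 11.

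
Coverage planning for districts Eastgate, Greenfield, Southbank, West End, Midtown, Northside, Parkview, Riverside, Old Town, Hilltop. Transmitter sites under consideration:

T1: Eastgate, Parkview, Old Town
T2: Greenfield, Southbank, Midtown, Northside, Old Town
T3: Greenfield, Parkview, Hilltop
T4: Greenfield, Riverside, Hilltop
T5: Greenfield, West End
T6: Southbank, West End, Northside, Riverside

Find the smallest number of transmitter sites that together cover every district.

4

T1, T2, T3, T6 together cover {Eastgate, Greenfield, Southbank, West End, Midtown, Northside, Parkview, Riverside, Old Town, Hilltop} — every district.
No 3 of the 6 transmitter sites cover everything (all 20 triples fall short), so 4 is minimum.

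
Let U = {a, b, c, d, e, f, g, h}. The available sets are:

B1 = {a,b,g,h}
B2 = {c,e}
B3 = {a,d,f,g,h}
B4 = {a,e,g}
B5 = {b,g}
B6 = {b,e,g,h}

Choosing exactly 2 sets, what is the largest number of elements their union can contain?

7

Choosing B2, B3 covers {a, c, d, e, f, g, h} — 7 elements.
No choice of 2 sets does better; here b is left uncovered.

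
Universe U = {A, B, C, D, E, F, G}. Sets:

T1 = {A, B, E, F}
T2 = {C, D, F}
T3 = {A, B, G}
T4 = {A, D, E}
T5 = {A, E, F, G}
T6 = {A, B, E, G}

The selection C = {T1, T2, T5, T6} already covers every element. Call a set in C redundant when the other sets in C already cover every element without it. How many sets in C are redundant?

3

Drop T1: the rest still cover every element — redundant.
Drop T2: C, D uncovered — not redundant.
Drop T5: the rest still cover every element — redundant.
Drop T6: the rest still cover every element — redundant.
3 redundant: T1, T5, T6.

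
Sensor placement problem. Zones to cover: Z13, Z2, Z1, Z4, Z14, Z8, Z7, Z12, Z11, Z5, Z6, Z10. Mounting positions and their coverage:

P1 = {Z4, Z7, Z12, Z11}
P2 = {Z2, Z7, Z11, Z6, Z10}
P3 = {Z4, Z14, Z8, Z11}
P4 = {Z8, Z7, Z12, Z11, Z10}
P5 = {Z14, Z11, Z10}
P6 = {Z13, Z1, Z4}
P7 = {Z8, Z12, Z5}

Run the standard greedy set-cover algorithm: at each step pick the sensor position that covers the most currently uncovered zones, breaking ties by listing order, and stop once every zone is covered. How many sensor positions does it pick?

Pick 1: P2 covers 5 new zones (Z2, Z7, Z11, Z6, Z10).
Pick 2: P3 covers 3 new zones (Z4, Z14, Z8).
Pick 3: P6 covers 2 new zones (Z13, Z1).
Pick 4: P7 covers 2 new zones (Z12, Z5).
Greedy uses 4 sensor positions.

4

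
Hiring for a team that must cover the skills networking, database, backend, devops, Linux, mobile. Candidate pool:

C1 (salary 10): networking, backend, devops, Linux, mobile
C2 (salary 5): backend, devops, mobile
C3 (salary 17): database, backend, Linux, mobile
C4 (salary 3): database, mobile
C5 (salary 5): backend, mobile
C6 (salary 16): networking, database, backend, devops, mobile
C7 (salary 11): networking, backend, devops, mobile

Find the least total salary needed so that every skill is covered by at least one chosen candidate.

C1, C4 cover every skill at salary 10 + 3 = 13.
Any cover uses at least 2 candidates; among all covering selections none totals below 13.

13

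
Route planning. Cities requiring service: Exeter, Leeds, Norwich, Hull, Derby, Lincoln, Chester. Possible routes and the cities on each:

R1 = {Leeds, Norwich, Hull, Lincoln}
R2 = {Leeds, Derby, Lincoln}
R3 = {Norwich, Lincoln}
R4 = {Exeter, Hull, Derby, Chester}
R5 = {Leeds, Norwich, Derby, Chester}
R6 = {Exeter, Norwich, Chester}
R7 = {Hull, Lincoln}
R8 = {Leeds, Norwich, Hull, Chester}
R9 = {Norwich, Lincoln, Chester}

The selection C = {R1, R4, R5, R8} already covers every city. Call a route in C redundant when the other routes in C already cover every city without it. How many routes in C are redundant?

2

Drop R1: Lincoln uncovered — not redundant.
Drop R4: Exeter uncovered — not redundant.
Drop R5: the rest still cover every city — redundant.
Drop R8: the rest still cover every city — redundant.
2 redundant: R5, R8.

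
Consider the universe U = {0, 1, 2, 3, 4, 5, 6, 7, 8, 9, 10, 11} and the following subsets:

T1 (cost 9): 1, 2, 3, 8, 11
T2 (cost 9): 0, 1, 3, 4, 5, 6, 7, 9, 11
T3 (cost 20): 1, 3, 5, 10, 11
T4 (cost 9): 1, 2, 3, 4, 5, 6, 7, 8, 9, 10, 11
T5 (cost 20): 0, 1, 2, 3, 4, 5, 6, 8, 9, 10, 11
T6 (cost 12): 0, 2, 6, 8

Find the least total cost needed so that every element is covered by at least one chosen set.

18

T2, T4 cover every element at cost 9 + 9 = 18.
Any cover uses at least 2 sets; among all covering selections none totals below 18.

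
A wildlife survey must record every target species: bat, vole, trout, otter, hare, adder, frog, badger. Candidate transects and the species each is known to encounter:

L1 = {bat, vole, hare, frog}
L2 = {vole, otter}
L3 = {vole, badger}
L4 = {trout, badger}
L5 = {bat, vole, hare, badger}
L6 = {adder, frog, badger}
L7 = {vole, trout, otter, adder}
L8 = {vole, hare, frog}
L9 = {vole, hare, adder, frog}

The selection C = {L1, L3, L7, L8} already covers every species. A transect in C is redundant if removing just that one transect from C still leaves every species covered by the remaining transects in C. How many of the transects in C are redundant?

1

Drop L1: bat uncovered — not redundant.
Drop L3: badger uncovered — not redundant.
Drop L7: trout, otter, adder uncovered — not redundant.
Drop L8: the rest still cover every species — redundant.
1 redundant: L8.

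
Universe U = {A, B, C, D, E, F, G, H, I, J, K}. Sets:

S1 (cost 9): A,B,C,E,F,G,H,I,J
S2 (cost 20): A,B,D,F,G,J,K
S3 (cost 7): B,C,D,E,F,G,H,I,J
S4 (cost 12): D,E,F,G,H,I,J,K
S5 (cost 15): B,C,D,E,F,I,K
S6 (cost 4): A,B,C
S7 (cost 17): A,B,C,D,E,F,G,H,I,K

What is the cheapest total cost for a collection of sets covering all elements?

S4, S6 cover every element at cost 12 + 4 = 16.
Any cover uses at least 2 sets; among all covering selections none totals below 16.

16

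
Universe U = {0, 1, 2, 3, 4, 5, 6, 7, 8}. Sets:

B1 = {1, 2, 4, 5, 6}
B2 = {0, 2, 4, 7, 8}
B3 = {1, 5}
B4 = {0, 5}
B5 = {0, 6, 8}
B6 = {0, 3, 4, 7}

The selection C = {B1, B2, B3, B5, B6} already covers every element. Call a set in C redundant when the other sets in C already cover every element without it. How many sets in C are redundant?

Drop B1: the rest still cover every element — redundant.
Drop B2: the rest still cover every element — redundant.
Drop B3: the rest still cover every element — redundant.
Drop B5: the rest still cover every element — redundant.
Drop B6: 3 uncovered — not redundant.
4 redundant: B1, B2, B3, B5.

4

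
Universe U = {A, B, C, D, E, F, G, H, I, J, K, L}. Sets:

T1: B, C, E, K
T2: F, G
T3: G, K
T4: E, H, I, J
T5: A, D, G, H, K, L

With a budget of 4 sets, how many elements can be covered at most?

Choosing T1, T2, T4, T5 covers {A, B, C, D, E, F, G, H, I, J, K, L} — 12 elements.
That is all 12 elements.

12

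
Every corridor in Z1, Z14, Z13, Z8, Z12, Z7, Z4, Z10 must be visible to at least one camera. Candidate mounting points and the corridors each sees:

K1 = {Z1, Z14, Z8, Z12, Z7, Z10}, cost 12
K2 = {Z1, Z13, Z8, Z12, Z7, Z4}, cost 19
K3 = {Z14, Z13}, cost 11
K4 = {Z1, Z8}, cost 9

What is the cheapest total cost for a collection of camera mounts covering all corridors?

31

K1, K2 cover every corridor at cost 12 + 19 = 31.
Any cover uses at least 2 camera mounts; among all covering selections none totals below 31.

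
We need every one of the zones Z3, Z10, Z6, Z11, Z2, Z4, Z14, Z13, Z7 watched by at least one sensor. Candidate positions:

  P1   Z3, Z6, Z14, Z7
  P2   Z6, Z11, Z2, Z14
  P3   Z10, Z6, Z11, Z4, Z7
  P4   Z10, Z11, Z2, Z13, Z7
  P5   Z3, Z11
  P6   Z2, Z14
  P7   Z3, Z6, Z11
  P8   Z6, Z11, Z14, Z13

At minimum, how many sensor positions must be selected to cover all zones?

P1, P3, P4 together cover {Z3, Z10, Z6, Z11, Z2, Z4, Z14, Z13, Z7} — every zone.
No 2 of the 8 sensor positions cover everything (all 28 pairs fall short), so 3 is minimum.

3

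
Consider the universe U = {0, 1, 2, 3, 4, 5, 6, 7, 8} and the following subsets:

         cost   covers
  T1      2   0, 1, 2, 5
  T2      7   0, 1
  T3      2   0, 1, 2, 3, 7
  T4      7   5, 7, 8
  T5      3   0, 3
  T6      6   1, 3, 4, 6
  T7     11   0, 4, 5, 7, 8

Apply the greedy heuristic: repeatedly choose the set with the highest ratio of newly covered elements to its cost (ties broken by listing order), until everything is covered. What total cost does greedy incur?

17

Pick 1: T3 adds 5 new (0, 1, 2, 3, 7) at cost 2 (ratio 5/2).
Pick 2: T1 adds 1 new (5) at cost 2 (ratio 1/2).
Pick 3: T6 adds 2 new (4, 6) at cost 6 (ratio 2/6).
Pick 4: T4 adds 1 new (8) at cost 7 (ratio 1/7).
Greedy total cost: 2 + 2 + 6 + 7 = 17. (The true optimum is 15, so greedy overshoots here.)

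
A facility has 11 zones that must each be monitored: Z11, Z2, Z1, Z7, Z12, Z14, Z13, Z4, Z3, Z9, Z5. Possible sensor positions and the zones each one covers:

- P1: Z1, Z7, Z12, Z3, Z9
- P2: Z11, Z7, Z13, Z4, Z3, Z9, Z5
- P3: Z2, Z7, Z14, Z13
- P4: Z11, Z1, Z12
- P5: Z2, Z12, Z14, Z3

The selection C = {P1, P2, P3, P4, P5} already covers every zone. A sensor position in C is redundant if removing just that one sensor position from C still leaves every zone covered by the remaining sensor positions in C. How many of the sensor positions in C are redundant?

Drop P1: the rest still cover every zone — redundant.
Drop P2: Z4, Z5 uncovered — not redundant.
Drop P3: the rest still cover every zone — redundant.
Drop P4: the rest still cover every zone — redundant.
Drop P5: the rest still cover every zone — redundant.
4 redundant: P1, P3, P4, P5.

4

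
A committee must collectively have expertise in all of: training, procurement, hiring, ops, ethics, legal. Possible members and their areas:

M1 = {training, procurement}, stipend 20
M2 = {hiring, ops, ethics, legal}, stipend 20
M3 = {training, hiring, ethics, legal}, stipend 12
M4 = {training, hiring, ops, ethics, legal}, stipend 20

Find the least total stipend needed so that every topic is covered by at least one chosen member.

M1, M2 cover every topic at stipend 20 + 20 = 40.
Any cover uses at least 2 members; among all covering selections none totals below 40.
Greedy by coverage-per-stipend would pick M3, M1, M2 for 52 — worse than the optimum 40.

40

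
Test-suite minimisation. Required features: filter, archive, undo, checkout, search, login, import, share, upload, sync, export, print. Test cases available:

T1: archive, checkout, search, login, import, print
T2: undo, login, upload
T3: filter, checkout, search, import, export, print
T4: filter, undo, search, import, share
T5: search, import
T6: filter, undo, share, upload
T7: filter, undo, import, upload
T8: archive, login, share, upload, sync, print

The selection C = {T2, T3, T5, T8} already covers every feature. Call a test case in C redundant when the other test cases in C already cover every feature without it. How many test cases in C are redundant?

Drop T2: undo uncovered — not redundant.
Drop T3: filter, checkout, export uncovered — not redundant.
Drop T5: the rest still cover every feature — redundant.
Drop T8: archive, share, sync uncovered — not redundant.
1 redundant: T5.

1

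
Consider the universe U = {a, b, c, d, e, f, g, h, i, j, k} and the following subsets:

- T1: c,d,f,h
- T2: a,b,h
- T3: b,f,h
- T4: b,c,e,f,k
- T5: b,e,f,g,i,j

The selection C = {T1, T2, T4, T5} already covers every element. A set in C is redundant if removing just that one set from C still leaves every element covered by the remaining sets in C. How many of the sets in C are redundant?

0

Drop T1: d uncovered — not redundant.
Drop T2: a uncovered — not redundant.
Drop T4: k uncovered — not redundant.
Drop T5: g, i, j uncovered — not redundant.
None of the sets in C is redundant.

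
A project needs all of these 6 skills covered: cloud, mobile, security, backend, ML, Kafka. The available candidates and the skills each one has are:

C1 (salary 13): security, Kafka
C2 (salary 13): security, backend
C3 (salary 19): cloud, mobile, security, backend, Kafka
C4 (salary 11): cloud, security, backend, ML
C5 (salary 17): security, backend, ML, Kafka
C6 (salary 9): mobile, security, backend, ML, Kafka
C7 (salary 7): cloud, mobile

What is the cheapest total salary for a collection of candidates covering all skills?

C6, C7 cover every skill at salary 9 + 7 = 16.
Any cover uses at least 2 candidates; among all covering selections none totals below 16.

16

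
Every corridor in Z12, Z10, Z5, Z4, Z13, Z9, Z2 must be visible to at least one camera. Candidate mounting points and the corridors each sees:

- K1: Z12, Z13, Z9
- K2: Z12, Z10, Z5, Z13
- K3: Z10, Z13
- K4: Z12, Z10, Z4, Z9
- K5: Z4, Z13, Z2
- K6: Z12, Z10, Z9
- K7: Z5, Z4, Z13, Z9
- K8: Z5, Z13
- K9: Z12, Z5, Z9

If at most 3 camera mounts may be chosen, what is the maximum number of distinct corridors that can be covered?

Choosing K1, K2, K5 covers {Z12, Z10, Z5, Z4, Z13, Z9, Z2} — 7 corridors.
That is all 7 corridors.

7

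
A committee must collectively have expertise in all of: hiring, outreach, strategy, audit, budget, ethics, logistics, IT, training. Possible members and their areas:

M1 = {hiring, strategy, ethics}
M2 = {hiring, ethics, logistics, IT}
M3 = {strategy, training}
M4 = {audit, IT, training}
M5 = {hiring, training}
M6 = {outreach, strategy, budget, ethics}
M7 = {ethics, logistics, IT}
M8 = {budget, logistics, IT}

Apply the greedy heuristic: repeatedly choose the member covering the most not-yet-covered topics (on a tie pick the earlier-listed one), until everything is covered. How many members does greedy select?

Pick 1: M2 covers 4 new topics (hiring, ethics, logistics, IT).
Pick 2: M6 covers 3 new topics (outreach, strategy, budget).
Pick 3: M4 covers 2 new topics (audit, training).
Greedy uses 3 members.

3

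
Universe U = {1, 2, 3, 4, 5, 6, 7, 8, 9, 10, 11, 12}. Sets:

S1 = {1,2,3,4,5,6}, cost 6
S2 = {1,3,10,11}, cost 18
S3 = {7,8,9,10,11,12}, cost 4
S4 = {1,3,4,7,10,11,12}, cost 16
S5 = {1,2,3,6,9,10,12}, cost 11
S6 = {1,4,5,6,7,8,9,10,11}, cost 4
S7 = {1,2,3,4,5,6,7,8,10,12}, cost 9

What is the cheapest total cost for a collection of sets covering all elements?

S1, S3 cover every element at cost 6 + 4 = 10.
Any cover uses at least 2 sets; among all covering selections none totals below 10.

10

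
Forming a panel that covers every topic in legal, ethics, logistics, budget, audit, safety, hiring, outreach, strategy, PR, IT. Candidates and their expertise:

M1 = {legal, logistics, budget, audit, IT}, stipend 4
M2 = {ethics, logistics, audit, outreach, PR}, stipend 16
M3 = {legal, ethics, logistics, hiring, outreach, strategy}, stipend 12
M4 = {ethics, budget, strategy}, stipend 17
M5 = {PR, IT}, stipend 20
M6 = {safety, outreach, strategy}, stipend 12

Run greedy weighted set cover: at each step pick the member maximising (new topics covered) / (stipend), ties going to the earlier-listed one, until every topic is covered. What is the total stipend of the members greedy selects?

44

Pick 1: M1 adds 5 new (legal, logistics, budget, audit, IT) at stipend 4 (ratio 5/4).
Pick 2: M3 adds 4 new (ethics, hiring, outreach, strategy) at stipend 12 (ratio 4/12).
Pick 3: M6 adds 1 new (safety) at stipend 12 (ratio 1/12).
Pick 4: M2 adds 1 new (PR) at stipend 16 (ratio 1/16).
Greedy total stipend: 4 + 12 + 12 + 16 = 44.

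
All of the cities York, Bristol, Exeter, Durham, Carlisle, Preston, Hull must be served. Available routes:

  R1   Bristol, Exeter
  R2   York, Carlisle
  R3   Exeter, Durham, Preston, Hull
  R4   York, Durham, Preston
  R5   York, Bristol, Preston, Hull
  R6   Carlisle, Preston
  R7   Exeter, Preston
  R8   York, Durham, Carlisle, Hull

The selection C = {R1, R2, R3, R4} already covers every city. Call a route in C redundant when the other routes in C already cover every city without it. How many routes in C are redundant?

1

Drop R1: Bristol uncovered — not redundant.
Drop R2: Carlisle uncovered — not redundant.
Drop R3: Hull uncovered — not redundant.
Drop R4: the rest still cover every city — redundant.
1 redundant: R4.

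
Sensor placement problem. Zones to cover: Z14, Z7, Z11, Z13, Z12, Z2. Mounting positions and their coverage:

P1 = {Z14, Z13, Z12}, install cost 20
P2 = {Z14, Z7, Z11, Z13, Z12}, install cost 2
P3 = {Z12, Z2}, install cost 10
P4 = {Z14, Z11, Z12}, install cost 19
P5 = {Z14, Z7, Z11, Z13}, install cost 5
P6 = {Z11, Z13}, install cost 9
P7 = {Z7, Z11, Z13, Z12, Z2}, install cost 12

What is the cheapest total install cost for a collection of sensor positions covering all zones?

12

P2, P3 cover every zone at install cost 2 + 10 = 12.
Any cover uses at least 2 sensor positions; among all covering selections none totals below 12.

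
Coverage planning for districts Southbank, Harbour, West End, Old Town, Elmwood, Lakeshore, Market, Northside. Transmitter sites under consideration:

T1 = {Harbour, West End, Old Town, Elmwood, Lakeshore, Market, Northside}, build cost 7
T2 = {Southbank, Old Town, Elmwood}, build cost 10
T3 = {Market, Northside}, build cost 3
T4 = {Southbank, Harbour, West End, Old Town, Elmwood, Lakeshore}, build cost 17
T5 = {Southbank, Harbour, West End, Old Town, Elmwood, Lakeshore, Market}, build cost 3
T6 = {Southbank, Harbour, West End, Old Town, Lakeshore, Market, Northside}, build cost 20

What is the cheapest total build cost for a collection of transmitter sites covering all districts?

6

T3, T5 cover every district at build cost 3 + 3 = 6.
Any cover uses at least 2 transmitter sites; among all covering selections none totals below 6.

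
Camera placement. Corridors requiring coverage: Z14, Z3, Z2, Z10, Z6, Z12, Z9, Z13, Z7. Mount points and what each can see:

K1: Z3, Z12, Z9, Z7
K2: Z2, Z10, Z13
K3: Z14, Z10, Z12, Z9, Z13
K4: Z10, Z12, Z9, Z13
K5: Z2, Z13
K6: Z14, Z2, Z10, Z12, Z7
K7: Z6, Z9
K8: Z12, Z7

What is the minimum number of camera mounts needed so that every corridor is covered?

4

K1, K2, K3, K7 together cover {Z14, Z3, Z2, Z10, Z6, Z12, Z9, Z13, Z7} — every corridor.
No 3 of the 8 camera mounts cover everything (all 56 triples fall short), so 4 is minimum.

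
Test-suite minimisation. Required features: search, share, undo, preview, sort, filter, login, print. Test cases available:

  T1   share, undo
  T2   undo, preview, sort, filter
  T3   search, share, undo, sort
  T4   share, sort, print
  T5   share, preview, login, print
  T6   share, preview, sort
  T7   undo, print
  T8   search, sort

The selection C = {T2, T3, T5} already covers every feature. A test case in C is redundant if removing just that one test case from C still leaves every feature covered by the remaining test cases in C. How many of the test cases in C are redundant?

Drop T2: filter uncovered — not redundant.
Drop T3: search uncovered — not redundant.
Drop T5: login, print uncovered — not redundant.
None of the test cases in C is redundant.

0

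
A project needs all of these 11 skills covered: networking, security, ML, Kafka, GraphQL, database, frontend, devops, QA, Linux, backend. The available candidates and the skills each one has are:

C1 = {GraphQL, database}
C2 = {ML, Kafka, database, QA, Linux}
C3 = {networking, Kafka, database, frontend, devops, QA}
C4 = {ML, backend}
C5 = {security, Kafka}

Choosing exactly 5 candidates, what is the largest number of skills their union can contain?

11

Choosing C1, C2, C3, C4, C5 covers {networking, security, ML, Kafka, GraphQL, database, frontend, devops, QA, Linux, backend} — 11 skills.
That is all 11 skills.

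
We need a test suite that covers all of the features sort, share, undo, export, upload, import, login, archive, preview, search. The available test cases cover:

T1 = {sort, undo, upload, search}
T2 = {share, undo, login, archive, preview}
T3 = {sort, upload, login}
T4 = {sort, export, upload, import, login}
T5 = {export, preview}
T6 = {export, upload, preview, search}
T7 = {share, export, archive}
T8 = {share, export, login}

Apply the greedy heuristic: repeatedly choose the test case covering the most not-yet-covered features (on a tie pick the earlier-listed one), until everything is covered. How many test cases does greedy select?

Pick 1: T2 covers 5 new features (share, undo, login, archive, preview).
Pick 2: T4 covers 4 new features (sort, export, upload, import).
Pick 3: T1 covers 1 new features (search).
Greedy uses 3 test cases.

3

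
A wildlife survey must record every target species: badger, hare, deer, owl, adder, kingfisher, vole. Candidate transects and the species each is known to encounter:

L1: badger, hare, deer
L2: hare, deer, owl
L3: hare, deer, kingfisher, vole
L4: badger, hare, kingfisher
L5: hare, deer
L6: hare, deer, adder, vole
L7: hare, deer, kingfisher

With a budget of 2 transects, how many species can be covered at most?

6

Choosing L4, L6 covers {badger, hare, deer, adder, kingfisher, vole} — 6 species.
No choice of 2 transects does better; here owl is left uncovered.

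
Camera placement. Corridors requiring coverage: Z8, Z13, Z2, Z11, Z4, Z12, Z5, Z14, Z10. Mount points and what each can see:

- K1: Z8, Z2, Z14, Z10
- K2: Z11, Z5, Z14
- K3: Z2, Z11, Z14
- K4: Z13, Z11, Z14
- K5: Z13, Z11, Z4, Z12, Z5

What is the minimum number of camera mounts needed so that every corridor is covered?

2

K1, K5 together cover {Z8, Z13, Z2, Z11, Z4, Z12, Z5, Z14, Z10} — every corridor.
No single camera mount contains all 9 corridors, so 2 is optimal.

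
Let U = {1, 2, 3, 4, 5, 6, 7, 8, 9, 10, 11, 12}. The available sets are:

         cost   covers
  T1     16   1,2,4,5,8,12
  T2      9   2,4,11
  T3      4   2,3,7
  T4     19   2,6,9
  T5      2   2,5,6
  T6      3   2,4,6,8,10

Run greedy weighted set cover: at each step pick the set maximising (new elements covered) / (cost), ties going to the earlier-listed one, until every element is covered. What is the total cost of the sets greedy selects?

53

Pick 1: T6 adds 5 new (2, 4, 6, 8, 10) at cost 3 (ratio 5/3).
Pick 2: T3 adds 2 new (3, 7) at cost 4 (ratio 2/4).
Pick 3: T5 adds 1 new (5) at cost 2 (ratio 1/2).
Pick 4: T1 adds 2 new (1, 12) at cost 16 (ratio 2/16).
Pick 5: T2 adds 1 new (11) at cost 9 (ratio 1/9).
Pick 6: T4 adds 1 new (9) at cost 19 (ratio 1/19).
Greedy total cost: 3 + 4 + 2 + 16 + 9 + 19 = 53. (The true optimum is 51, so greedy overshoots here.)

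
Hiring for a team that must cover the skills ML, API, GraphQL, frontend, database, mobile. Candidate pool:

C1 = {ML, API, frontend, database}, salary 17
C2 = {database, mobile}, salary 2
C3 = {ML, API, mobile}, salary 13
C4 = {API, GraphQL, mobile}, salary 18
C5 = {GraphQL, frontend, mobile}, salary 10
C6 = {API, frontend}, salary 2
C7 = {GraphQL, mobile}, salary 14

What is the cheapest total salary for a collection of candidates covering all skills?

25

C2, C3, C5 cover every skill at salary 2 + 13 + 10 = 25.
Any cover uses at least 2 candidates; among all covering selections none totals below 25.
Greedy by coverage-per-salary would pick C2, C6, C5, C3 for 27 — worse than the optimum 25.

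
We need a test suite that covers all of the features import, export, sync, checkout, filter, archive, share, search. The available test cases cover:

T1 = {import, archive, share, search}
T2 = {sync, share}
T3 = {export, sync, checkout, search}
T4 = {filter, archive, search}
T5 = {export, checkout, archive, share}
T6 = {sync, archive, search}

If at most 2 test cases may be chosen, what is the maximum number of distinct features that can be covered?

Choosing T1, T3 covers {import, export, sync, checkout, archive, share, search} — 7 features.
No choice of 2 test cases does better; here filter is left uncovered.

7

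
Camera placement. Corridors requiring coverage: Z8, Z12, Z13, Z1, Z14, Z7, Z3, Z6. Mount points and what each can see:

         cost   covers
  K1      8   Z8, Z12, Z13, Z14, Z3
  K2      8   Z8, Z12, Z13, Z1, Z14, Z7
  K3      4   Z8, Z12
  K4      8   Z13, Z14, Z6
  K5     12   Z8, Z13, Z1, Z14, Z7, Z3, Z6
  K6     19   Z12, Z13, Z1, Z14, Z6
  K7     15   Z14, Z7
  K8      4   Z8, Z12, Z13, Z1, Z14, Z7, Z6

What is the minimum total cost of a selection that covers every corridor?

12

K1, K8 cover every corridor at cost 8 + 4 = 12.
Any cover uses at least 2 camera mounts; among all covering selections none totals below 12.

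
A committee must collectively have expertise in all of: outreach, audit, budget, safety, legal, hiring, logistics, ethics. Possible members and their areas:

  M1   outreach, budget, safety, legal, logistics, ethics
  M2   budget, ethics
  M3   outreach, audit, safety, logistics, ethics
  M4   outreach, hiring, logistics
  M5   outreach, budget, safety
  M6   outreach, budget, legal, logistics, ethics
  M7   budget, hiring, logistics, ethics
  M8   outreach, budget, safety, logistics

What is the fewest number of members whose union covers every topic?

M1, M3, M4 together cover {outreach, audit, budget, safety, legal, hiring, logistics, ethics} — every topic.
No 2 of the 8 members cover everything (all 28 pairs fall short), so 3 is minimum.

3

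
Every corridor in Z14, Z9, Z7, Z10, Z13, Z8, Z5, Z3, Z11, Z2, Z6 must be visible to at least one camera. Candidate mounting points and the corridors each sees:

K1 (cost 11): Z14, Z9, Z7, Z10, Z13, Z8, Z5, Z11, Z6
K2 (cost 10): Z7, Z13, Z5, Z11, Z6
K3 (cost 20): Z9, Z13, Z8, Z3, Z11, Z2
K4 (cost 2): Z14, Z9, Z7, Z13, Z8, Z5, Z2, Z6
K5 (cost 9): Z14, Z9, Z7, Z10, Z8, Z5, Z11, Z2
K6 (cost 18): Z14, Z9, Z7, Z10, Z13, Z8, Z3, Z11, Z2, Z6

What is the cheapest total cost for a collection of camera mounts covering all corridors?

20

K4, K6 cover every corridor at cost 2 + 18 = 20.
Any cover uses at least 2 camera mounts; among all covering selections none totals below 20.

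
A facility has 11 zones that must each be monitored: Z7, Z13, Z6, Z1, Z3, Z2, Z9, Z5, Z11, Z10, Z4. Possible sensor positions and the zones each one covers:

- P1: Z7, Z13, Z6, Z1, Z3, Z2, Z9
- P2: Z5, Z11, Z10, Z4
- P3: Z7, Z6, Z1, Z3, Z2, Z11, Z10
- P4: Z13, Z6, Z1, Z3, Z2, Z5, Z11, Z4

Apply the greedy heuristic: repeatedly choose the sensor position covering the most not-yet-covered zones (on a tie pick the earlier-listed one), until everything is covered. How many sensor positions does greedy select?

3

Pick 1: P4 covers 8 new zones (Z13, Z6, Z1, Z3, Z2, Z5, Z11, Z4).
Pick 2: P1 covers 2 new zones (Z7, Z9).
Pick 3: P2 covers 1 new zones (Z10).
Greedy uses 3 sensor positions. (The true minimum is 2.)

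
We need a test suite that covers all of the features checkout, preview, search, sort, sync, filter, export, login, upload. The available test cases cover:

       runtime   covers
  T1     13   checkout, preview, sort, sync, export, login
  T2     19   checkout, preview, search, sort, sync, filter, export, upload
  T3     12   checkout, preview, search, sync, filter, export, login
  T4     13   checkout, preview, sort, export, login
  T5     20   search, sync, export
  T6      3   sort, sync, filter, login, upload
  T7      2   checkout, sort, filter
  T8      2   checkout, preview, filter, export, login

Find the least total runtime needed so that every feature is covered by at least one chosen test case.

T3, T6 cover every feature at runtime 12 + 3 = 15.
Any cover uses at least 2 test cases; among all covering selections none totals below 15.
Greedy by coverage-per-runtime would pick T8, T6, T3 for 17 — worse than the optimum 15.

15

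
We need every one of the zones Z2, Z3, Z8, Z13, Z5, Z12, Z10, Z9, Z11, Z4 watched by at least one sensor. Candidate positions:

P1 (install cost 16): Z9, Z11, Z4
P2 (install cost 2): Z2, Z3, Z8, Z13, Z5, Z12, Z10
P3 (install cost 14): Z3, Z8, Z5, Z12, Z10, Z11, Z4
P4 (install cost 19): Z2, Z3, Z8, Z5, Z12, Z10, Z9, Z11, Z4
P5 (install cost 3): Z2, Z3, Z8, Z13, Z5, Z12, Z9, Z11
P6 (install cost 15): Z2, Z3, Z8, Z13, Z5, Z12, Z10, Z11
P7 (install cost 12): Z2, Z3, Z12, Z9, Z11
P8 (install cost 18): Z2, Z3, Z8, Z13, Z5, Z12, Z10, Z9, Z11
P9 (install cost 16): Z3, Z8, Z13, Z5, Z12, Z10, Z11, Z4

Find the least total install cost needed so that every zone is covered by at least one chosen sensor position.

17

P3, P5 cover every zone at install cost 14 + 3 = 17.
Any cover uses at least 2 sensor positions; among all covering selections none totals below 17.
Greedy by coverage-per-install cost would pick P2, P5, P3 for 19 — worse than the optimum 17.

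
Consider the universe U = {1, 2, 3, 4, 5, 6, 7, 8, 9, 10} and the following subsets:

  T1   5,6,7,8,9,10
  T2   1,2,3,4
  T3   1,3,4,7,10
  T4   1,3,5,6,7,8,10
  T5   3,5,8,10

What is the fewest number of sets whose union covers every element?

T1, T2 together cover {1, 2, 3, 4, 5, 6, 7, 8, 9, 10} — every element.
No single set contains all 10 elements, so 2 is optimal.
Greedy (largest uncovered first) would take T4, T2, T1 — 3 sets — but 2 suffice.

2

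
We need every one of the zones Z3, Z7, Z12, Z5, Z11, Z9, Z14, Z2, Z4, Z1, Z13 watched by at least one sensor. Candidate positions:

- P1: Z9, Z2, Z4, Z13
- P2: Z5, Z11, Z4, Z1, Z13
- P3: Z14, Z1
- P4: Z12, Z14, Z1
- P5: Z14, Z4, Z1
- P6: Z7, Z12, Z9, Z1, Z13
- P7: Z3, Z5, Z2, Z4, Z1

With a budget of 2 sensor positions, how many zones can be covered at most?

9

Choosing P6, P7 covers {Z3, Z7, Z12, Z5, Z9, Z2, Z4, Z1, Z13} — 9 zones.
No choice of 2 sensor positions does better; here Z11, Z14 are left uncovered.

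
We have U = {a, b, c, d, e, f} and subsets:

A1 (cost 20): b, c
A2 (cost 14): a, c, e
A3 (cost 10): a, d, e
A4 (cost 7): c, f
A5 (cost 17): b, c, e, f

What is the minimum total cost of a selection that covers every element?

A3, A5 cover every element at cost 10 + 17 = 27.
Any cover uses at least 2 sets; among all covering selections none totals below 27.

27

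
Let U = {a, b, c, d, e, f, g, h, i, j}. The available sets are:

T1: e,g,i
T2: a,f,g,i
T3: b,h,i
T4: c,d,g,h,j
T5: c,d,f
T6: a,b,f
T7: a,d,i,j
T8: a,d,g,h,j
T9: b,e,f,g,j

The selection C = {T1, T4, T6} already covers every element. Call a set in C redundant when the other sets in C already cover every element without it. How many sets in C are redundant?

Drop T1: e, i uncovered — not redundant.
Drop T4: c, d, h, j uncovered — not redundant.
Drop T6: a, b, f uncovered — not redundant.
None of the sets in C is redundant.

0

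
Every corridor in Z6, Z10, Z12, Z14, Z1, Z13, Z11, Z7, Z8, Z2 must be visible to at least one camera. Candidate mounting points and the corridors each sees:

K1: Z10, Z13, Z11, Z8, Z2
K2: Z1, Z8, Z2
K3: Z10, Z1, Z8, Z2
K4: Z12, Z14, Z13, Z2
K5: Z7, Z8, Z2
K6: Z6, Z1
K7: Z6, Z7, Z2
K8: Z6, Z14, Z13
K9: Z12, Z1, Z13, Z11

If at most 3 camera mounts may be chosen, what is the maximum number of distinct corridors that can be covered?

Choosing K1, K4, K6 covers {Z6, Z10, Z12, Z14, Z1, Z13, Z11, Z8, Z2} — 9 corridors.
No choice of 3 camera mounts does better; here Z7 is left uncovered.

9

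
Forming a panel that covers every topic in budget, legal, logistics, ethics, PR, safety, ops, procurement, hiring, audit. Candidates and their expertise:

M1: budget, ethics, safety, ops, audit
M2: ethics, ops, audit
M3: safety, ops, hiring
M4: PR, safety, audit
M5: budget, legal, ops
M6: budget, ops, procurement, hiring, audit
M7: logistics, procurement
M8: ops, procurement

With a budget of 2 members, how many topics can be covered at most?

7

Choosing M1, M6 covers {budget, ethics, safety, ops, procurement, hiring, audit} — 7 topics.
No choice of 2 members does better; here legal, logistics, PR are left uncovered.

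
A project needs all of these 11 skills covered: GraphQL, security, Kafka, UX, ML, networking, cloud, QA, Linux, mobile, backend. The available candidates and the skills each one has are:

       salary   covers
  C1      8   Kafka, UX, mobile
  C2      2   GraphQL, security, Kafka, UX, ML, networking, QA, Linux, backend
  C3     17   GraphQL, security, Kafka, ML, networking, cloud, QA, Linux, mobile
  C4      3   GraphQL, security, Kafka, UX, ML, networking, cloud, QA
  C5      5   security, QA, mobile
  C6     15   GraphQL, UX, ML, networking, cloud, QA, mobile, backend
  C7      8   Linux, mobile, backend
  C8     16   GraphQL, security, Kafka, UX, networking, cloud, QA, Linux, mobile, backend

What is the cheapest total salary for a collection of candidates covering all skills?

10

C2, C4, C5 cover every skill at salary 2 + 3 + 5 = 10.
Any cover uses at least 2 candidates; among all covering selections none totals below 10.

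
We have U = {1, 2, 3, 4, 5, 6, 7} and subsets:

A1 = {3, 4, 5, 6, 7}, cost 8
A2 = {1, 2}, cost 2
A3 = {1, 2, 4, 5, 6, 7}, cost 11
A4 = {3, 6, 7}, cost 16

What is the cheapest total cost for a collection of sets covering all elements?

10

A1, A2 cover every element at cost 8 + 2 = 10.
Any cover uses at least 2 sets; among all covering selections none totals below 10.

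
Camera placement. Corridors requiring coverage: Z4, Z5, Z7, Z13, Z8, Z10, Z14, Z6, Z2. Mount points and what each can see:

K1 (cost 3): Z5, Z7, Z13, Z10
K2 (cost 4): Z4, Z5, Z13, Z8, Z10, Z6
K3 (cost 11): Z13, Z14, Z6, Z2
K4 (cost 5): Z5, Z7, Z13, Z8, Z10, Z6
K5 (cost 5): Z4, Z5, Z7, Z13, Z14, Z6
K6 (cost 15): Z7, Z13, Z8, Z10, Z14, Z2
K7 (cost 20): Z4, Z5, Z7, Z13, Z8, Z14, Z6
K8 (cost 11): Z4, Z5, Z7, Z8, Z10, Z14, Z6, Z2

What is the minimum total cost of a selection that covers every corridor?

K1, K8 cover every corridor at cost 3 + 11 = 14.
Any cover uses at least 2 camera mounts; among all covering selections none totals below 14.
Greedy by coverage-per-cost would pick K2, K5, K3 for 20 — worse than the optimum 14.

14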